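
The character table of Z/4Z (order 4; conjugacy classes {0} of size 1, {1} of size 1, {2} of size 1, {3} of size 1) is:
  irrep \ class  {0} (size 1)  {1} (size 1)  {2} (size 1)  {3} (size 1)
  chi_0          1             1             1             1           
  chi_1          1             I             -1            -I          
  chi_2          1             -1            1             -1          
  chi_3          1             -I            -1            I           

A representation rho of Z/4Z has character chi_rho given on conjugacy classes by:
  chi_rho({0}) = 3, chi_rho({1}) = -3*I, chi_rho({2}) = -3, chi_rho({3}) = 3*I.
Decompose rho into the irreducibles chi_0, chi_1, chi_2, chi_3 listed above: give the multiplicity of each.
Multiplicities: chi_0: 0, chi_1: 0, chi_2: 0, chi_3: 3.

Justification: Use <chi_rho, chi> = (1/|G|) sum_C |C| * chi_rho(C) * conj(chi(C)) with |G| = 4 for each irreducible chi in the table:
  <chi_rho, chi_0> = (1/4)[1*(3)*conj(1) + 1*(-3*I)*conj(1) + 1*(-3)*conj(1) + 1*(3*I)*conj(1)]
      = (1/4)[(3) + (-3*I) + (-3) + (3*I)] = 0/4 = 0
  <chi_rho, chi_1> = (1/4)[1*(3)*conj(1) + 1*(-3*I)*conj(I) + 1*(-3)*conj(-1) + 1*(3*I)*conj(-I)]
      = (1/4)[(3) + (-3) + (3) + (-3)] = 0/4 = 0
  <chi_rho, chi_2> = (1/4)[1*(3)*conj(1) + 1*(-3*I)*conj(-1) + 1*(-3)*conj(1) + 1*(3*I)*conj(-1)]
      = (1/4)[(3) + (3*I) + (-3) + (-3*I)] = 0/4 = 0
  <chi_rho, chi_3> = (1/4)[1*(3)*conj(1) + 1*(-3*I)*conj(-I) + 1*(-3)*conj(-1) + 1*(3*I)*conj(I)]
      = (1/4)[(3) + (3) + (3) + (3)] = 12/4 = 3
(Exp terms are combined using exp(i*s)*conj(exp(i*t)) = exp(i*(s-t)), and sums of them are collapsed using the identity that for every m > 1 the m distinct m-th roots of unity sum to 0, e.g. 1 + exp(2*I*pi/3) + exp(-2*I*pi/3) = 0.)
Dimension check: dim(rho) = sum (mult * dim) = 0*1 + 0*1 + 0*1 + 3*1 = 3 = chi_rho(e) = 3.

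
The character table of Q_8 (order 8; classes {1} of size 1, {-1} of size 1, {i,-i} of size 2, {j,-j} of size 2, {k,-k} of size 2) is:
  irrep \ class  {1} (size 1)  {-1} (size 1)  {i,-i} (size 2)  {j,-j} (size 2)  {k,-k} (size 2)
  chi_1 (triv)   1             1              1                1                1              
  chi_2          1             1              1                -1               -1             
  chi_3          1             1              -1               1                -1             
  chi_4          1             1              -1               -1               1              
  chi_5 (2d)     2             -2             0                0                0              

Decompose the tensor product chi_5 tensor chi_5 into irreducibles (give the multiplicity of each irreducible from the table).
chi_5 tensor chi_5 = chi_1 + chi_2 + chi_3 + chi_4 (all other irreducibles have multiplicity 0).

Why: The character of a tensor product is the pointwise product (chi_5 * chi_5)(C) = chi_5(C) * chi_5(C):
  {1}: (2)*(2), {-1}: (-2)*(-2), {i,-i}: (0)*(0), {j,-j}: (0)*(0), {k,-k}: (0)*(0)
so (chi_5 * chi_5) takes values
  {1} -> 4, {-1} -> 4, {i,-i} -> 0, {j,-j} -> 0, {k,-k} -> 0.
Now take the inner product of this character with each irreducible chi from the table, <chi_5*chi_5, chi> = (1/8) sum_C |C| (chi_5*chi_5)(C) conj(chi(C)):
  <chi_5*chi_5, chi_1> = (1/8)[1*(4)*conj(1) + 1*(4)*conj(1) + 2*(0)*conj(1) + 2*(0)*conj(1) + 2*(0)*conj(1)]
      = (1/8)[(4) + (4) + (0) + (0) + (0)] = 8/8 = 1
  <chi_5*chi_5, chi_2> = (1/8)[1*(4)*conj(1) + 1*(4)*conj(1) + 2*(0)*conj(1) + 2*(0)*conj(-1) + 2*(0)*conj(-1)]
      = (1/8)[(4) + (4) + (0) + (0) + (0)] = 8/8 = 1
  <chi_5*chi_5, chi_3> = (1/8)[1*(4)*conj(1) + 1*(4)*conj(1) + 2*(0)*conj(-1) + 2*(0)*conj(1) + 2*(0)*conj(-1)]
      = (1/8)[(4) + (4) + (0) + (0) + (0)] = 8/8 = 1
  <chi_5*chi_5, chi_4> = (1/8)[1*(4)*conj(1) + 1*(4)*conj(1) + 2*(0)*conj(-1) + 2*(0)*conj(-1) + 2*(0)*conj(1)]
      = (1/8)[(4) + (4) + (0) + (0) + (0)] = 8/8 = 1
  <chi_5*chi_5, chi_5> = (1/8)[1*(4)*conj(2) + 1*(4)*conj(-2) + 2*(0)*conj(0) + 2*(0)*conj(0) + 2*(0)*conj(0)]
      = (1/8)[(8) + (-8) + (0) + (0) + (0)] = 0/8 = 0
Hence the multiplicities are chi_1: 1, chi_2: 1, chi_3: 1, chi_4: 1. Dimension check: dim(chi_5)*dim(chi_5) = 2*2 = 4 and sum (mult * dim) = 1*1 + 1*1 + 1*1 + 1*1 = 4.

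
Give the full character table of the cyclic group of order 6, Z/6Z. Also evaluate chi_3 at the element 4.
Character table of Z/6Z (irreps indexed chi_0,...,chi_5 with chi_k(m) = zeta_6^(k*m), zeta_6 = exp(2*pi*i/6)):
  irrep \ class  {0} (size 1)  {1} (size 1)    {2} (size 1)    {3} (size 1)  {4} (size 1)    {5} (size 1)  
  chi_0          1             1               1               1             1               1             
  chi_1          1             exp(I*pi/3)     exp(2*I*pi/3)   -1            exp(-2*I*pi/3)  exp(-I*pi/3)  
  chi_2          1             exp(2*I*pi/3)   exp(-2*I*pi/3)  1             exp(2*I*pi/3)   exp(-2*I*pi/3)
  chi_3          1             -1              1               -1            1               -1            
  chi_4          1             exp(-2*I*pi/3)  exp(2*I*pi/3)   1             exp(-2*I*pi/3)  exp(2*I*pi/3) 
  chi_5          1             exp(-I*pi/3)    exp(-2*I*pi/3)  -1            exp(2*I*pi/3)   exp(I*pi/3)   

Spot check: chi_3(4) = zeta_6^(3*4) = zeta_6^12 = 1.

Working: Z/6Z is abelian, so all 6 irreducible complex representations are 1-dimensional. They are given by chi_k(m) = zeta_6^(k*m) for k = 0,...,5. Row orthogonality: sum_m chi_k(m) conj(chi_l(m)) = 6 * [k = l].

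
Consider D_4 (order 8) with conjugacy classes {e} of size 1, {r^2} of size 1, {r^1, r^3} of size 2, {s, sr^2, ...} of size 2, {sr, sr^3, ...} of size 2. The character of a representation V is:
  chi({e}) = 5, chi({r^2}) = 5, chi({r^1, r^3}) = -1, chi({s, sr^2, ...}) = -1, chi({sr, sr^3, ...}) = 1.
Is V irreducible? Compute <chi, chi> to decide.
Not irreducible (reducible): <chi, chi> = 7 > 1.

Working: <chi, chi> = (1/|G|) sum_C |C| * |chi(C)|^2 = (1/8)[1*|5|^2 + 1*|5|^2 + 2*|-1|^2 + 2*|-1|^2 + 2*|1|^2]
  = (1/8)[(25) + (25) + (2) + (2) + (2)] = 56/8 = 7.
A character is irreducible iff <chi, chi> = 1, so this representation is reducible.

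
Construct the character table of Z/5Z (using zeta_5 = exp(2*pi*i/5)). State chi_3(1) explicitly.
Character table of Z/5Z (irreps indexed chi_0,...,chi_4 with chi_k(m) = zeta_5^(k*m), zeta_5 = exp(2*pi*i/5)):
  irrep \ class  {0} (size 1)  {1} (size 1)    {2} (size 1)    {3} (size 1)    {4} (size 1)  
  chi_0          1             1               1               1               1             
  chi_1          1             exp(2*I*pi/5)   exp(4*I*pi/5)   exp(-4*I*pi/5)  exp(-2*I*pi/5)
  chi_2          1             exp(4*I*pi/5)   exp(-2*I*pi/5)  exp(2*I*pi/5)   exp(-4*I*pi/5)
  chi_3          1             exp(-4*I*pi/5)  exp(2*I*pi/5)   exp(-2*I*pi/5)  exp(4*I*pi/5) 
  chi_4          1             exp(-2*I*pi/5)  exp(-4*I*pi/5)  exp(4*I*pi/5)   exp(2*I*pi/5) 

Spot check: chi_3(1) = zeta_5^(3*1) = zeta_5^3 = exp(-4*I*pi/5).

Proof sketch: Z/5Z is abelian, so all 5 irreducible complex representations are 1-dimensional. They are given by chi_k(m) = zeta_5^(k*m) for k = 0,...,4. Row orthogonality: sum_m chi_k(m) conj(chi_l(m)) = 5 * [k = l].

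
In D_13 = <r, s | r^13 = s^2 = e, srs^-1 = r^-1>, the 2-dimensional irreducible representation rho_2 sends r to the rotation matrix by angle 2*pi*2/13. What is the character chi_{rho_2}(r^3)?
chi_{rho_2}(r^3) = 2*cos(2*pi*2*3/13) = -2*cos(pi/13)

Details: rho_2(r^3) is rotation by angle 2*pi*2*3/13, whose trace is 2*cos(2*pi*2*3/13) = -2*cos(pi/13).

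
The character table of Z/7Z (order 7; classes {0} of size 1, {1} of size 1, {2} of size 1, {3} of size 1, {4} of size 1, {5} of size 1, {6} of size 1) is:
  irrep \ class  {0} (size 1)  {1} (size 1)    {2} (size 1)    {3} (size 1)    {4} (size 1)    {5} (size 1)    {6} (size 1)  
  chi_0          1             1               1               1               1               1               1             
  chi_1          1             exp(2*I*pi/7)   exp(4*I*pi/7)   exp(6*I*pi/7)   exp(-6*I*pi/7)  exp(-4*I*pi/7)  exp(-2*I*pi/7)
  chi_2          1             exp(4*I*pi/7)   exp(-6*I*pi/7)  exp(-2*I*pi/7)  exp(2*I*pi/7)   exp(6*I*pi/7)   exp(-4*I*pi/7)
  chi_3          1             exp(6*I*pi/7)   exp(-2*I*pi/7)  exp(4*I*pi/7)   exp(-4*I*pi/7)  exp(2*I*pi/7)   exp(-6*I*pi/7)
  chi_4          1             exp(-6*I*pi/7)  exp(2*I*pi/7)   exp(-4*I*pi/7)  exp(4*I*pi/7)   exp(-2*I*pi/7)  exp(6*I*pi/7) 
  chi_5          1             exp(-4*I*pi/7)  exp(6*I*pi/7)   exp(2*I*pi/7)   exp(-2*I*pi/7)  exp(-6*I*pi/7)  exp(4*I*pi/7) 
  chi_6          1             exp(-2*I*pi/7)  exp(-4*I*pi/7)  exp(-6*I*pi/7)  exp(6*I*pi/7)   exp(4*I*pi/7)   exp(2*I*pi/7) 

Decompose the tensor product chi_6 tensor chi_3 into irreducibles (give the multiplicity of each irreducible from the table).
chi_6 tensor chi_3 = chi_2 (all other irreducibles have multiplicity 0).

Solution. The character of a tensor product is the pointwise product (chi_6 * chi_3)(C) = chi_6(C) * chi_3(C):
  {0}: (1)*(1), {1}: (exp(-2*I*pi/7))*(exp(6*I*pi/7)), {2}: (exp(-4*I*pi/7))*(exp(-2*I*pi/7)), {3}: (exp(-6*I*pi/7))*(exp(4*I*pi/7)), {4}: (exp(6*I*pi/7))*(exp(-4*I*pi/7)), {5}: (exp(4*I*pi/7))*(exp(2*I*pi/7)), {6}: (exp(2*I*pi/7))*(exp(-6*I*pi/7))
so (chi_6 * chi_3) takes values
  {0} -> 1, {1} -> exp(4*I*pi/7), {2} -> exp(-6*I*pi/7), {3} -> exp(-2*I*pi/7), {4} -> exp(2*I*pi/7), {5} -> exp(6*I*pi/7), {6} -> exp(-4*I*pi/7).
Now take the inner product of this character with each irreducible chi from the table, <chi_6*chi_3, chi> = (1/7) sum_C |C| (chi_6*chi_3)(C) conj(chi(C)):
  <chi_6*chi_3, chi_0> = (1/7)[1*(1)*conj(1) + 1*(exp(4*I*pi/7))*conj(1) + 1*(exp(-6*I*pi/7))*conj(1) + 1*(exp(-2*I*pi/7))*conj(1) + 1*(exp(2*I*pi/7))*conj(1) + 1*(exp(6*I*pi/7))*conj(1) + 1*(exp(-4*I*pi/7))*conj(1)]
      = (1/7)[(1) + (exp(4*I*pi/7)) + (exp(-6*I*pi/7)) + (exp(-2*I*pi/7)) + (exp(2*I*pi/7)) + (exp(6*I*pi/7)) + (exp(-4*I*pi/7))] = 0/7 = 0
  <chi_6*chi_3, chi_1> = (1/7)[1*(1)*conj(1) + 1*(exp(4*I*pi/7))*conj(exp(2*I*pi/7)) + 1*(exp(-6*I*pi/7))*conj(exp(4*I*pi/7)) + 1*(exp(-2*I*pi/7))*conj(exp(6*I*pi/7)) + 1*(exp(2*I*pi/7))*conj(exp(-6*I*pi/7)) + 1*(exp(6*I*pi/7))*conj(exp(-4*I*pi/7)) + 1*(exp(-4*I*pi/7))*conj(exp(-2*I*pi/7))]
      = (1/7)[(1) + (exp(2*I*pi/7)) + (exp(4*I*pi/7)) + (exp(6*I*pi/7)) + (exp(-6*I*pi/7)) + (exp(-4*I*pi/7)) + (exp(-2*I*pi/7))] = 0/7 = 0
  <chi_6*chi_3, chi_2> = (1/7)[1*(1)*conj(1) + 1*(exp(4*I*pi/7))*conj(exp(4*I*pi/7)) + 1*(exp(-6*I*pi/7))*conj(exp(-6*I*pi/7)) + 1*(exp(-2*I*pi/7))*conj(exp(-2*I*pi/7)) + 1*(exp(2*I*pi/7))*conj(exp(2*I*pi/7)) + 1*(exp(6*I*pi/7))*conj(exp(6*I*pi/7)) + 1*(exp(-4*I*pi/7))*conj(exp(-4*I*pi/7))]
      = (1/7)[(1) + (1) + (1) + (1) + (1) + (1) + (1)] = 7/7 = 1
  <chi_6*chi_3, chi_3> = (1/7)[1*(1)*conj(1) + 1*(exp(4*I*pi/7))*conj(exp(6*I*pi/7)) + 1*(exp(-6*I*pi/7))*conj(exp(-2*I*pi/7)) + 1*(exp(-2*I*pi/7))*conj(exp(4*I*pi/7)) + 1*(exp(2*I*pi/7))*conj(exp(-4*I*pi/7)) + 1*(exp(6*I*pi/7))*conj(exp(2*I*pi/7)) + 1*(exp(-4*I*pi/7))*conj(exp(-6*I*pi/7))]
      = (1/7)[(1) + (exp(-2*I*pi/7)) + (exp(-4*I*pi/7)) + (exp(-6*I*pi/7)) + (exp(6*I*pi/7)) + (exp(4*I*pi/7)) + (exp(2*I*pi/7))] = 0/7 = 0
  <chi_6*chi_3, chi_4> = (1/7)[1*(1)*conj(1) + 1*(exp(4*I*pi/7))*conj(exp(-6*I*pi/7)) + 1*(exp(-6*I*pi/7))*conj(exp(2*I*pi/7)) + 1*(exp(-2*I*pi/7))*conj(exp(-4*I*pi/7)) + 1*(exp(2*I*pi/7))*conj(exp(4*I*pi/7)) + 1*(exp(6*I*pi/7))*conj(exp(-2*I*pi/7)) + 1*(exp(-4*I*pi/7))*conj(exp(6*I*pi/7))]
      = (1/7)[(1) + (exp(-4*I*pi/7)) + (exp(6*I*pi/7)) + (exp(2*I*pi/7)) + (exp(-2*I*pi/7)) + (exp(-6*I*pi/7)) + (exp(4*I*pi/7))] = 0/7 = 0
  <chi_6*chi_3, chi_5> = (1/7)[1*(1)*conj(1) + 1*(exp(4*I*pi/7))*conj(exp(-4*I*pi/7)) + 1*(exp(-6*I*pi/7))*conj(exp(6*I*pi/7)) + 1*(exp(-2*I*pi/7))*conj(exp(2*I*pi/7)) + 1*(exp(2*I*pi/7))*conj(exp(-2*I*pi/7)) + 1*(exp(6*I*pi/7))*conj(exp(-6*I*pi/7)) + 1*(exp(-4*I*pi/7))*conj(exp(4*I*pi/7))]
      = (1/7)[(1) + (exp(-6*I*pi/7)) + (exp(2*I*pi/7)) + (exp(-4*I*pi/7)) + (exp(4*I*pi/7)) + (exp(-2*I*pi/7)) + (exp(6*I*pi/7))] = 0/7 = 0
  <chi_6*chi_3, chi_6> = (1/7)[1*(1)*conj(1) + 1*(exp(4*I*pi/7))*conj(exp(-2*I*pi/7)) + 1*(exp(-6*I*pi/7))*conj(exp(-4*I*pi/7)) + 1*(exp(-2*I*pi/7))*conj(exp(-6*I*pi/7)) + 1*(exp(2*I*pi/7))*conj(exp(6*I*pi/7)) + 1*(exp(6*I*pi/7))*conj(exp(4*I*pi/7)) + 1*(exp(-4*I*pi/7))*conj(exp(2*I*pi/7))]
      = (1/7)[(1) + (exp(6*I*pi/7)) + (exp(-2*I*pi/7)) + (exp(4*I*pi/7)) + (exp(-4*I*pi/7)) + (exp(2*I*pi/7)) + (exp(-6*I*pi/7))] = 0/7 = 0
(Exp terms are combined using exp(i*s)*conj(exp(i*t)) = exp(i*(s-t)), and sums of them are collapsed using the identity that for every m > 1 the m distinct m-th roots of unity sum to 0, e.g. 1 + exp(2*I*pi/3) + exp(-2*I*pi/3) = 0.)
Hence the multiplicities are chi_2: 1. Dimension check: dim(chi_6)*dim(chi_3) = 1*1 = 1 and sum (mult * dim) = 1*1 = 1.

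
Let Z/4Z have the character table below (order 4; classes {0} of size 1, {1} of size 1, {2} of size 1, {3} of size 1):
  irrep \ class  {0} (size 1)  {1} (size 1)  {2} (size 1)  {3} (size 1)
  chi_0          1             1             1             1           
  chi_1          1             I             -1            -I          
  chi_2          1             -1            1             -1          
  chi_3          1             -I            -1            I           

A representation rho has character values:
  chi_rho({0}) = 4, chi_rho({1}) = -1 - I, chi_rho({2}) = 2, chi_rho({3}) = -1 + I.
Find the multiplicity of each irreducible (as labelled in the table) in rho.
Multiplicities: chi_0: 1, chi_1: 0, chi_2: 2, chi_3: 1.

Details: Use <chi_rho, chi> = (1/|G|) sum_C |C| * chi_rho(C) * conj(chi(C)) with |G| = 4 for each irreducible chi in the table:
  <chi_rho, chi_0> = (1/4)[1*(4)*conj(1) + 1*(-1 - I)*conj(1) + 1*(2)*conj(1) + 1*(-1 + I)*conj(1)]
      = (1/4)[(4) + (-1 - I) + (2) + (-1 + I)] = 4/4 = 1
  <chi_rho, chi_1> = (1/4)[1*(4)*conj(1) + 1*(-1 - I)*conj(I) + 1*(2)*conj(-1) + 1*(-1 + I)*conj(-I)]
      = (1/4)[(4) + (-1 + I) + (-2) + (-1 - I)] = 0/4 = 0
  <chi_rho, chi_2> = (1/4)[1*(4)*conj(1) + 1*(-1 - I)*conj(-1) + 1*(2)*conj(1) + 1*(-1 + I)*conj(-1)]
      = (1/4)[(4) + (1 + I) + (2) + (1 - I)] = 8/4 = 2
  <chi_rho, chi_3> = (1/4)[1*(4)*conj(1) + 1*(-1 - I)*conj(-I) + 1*(2)*conj(-1) + 1*(-1 + I)*conj(I)]
      = (1/4)[(4) + (1 - I) + (-2) + (1 + I)] = 4/4 = 1
(Exp terms are combined using exp(i*s)*conj(exp(i*t)) = exp(i*(s-t)), and sums of them are collapsed using the identity that for every m > 1 the m distinct m-th roots of unity sum to 0, e.g. 1 + exp(2*I*pi/3) + exp(-2*I*pi/3) = 0.)
Dimension check: dim(rho) = sum (mult * dim) = 1*1 + 0*1 + 2*1 + 1*1 = 4 = chi_rho(e) = 4.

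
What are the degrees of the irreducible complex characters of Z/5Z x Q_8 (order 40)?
Dimensions: 1, 1, 1, 1, 1, 1, 1, 1, 1, 1, 1, 1, 1, 1, 1, 1, 1, 1, 1, 1, 2, 2, 2, 2, 2

Explanation: There are 25 irreducibles (= number of conjugacy classes). Their dimensions d_i satisfy sum d_i^2 = |G| = 40: 1 + 1 + 1 + 1 + 1 + 1 + 1 + 1 + 1 + 1 + 1 + 1 + 1 + 1 + 1 + 1 + 1 + 1 + 1 + 1 + 4 + 4 + 4 + 4 + 4 = 40. (For the product with Z/5Z: each of the 5 1-dim characters of Z/5Z tensors with each irrep of Q_8, giving 5 copies of each Q_8-dimension.)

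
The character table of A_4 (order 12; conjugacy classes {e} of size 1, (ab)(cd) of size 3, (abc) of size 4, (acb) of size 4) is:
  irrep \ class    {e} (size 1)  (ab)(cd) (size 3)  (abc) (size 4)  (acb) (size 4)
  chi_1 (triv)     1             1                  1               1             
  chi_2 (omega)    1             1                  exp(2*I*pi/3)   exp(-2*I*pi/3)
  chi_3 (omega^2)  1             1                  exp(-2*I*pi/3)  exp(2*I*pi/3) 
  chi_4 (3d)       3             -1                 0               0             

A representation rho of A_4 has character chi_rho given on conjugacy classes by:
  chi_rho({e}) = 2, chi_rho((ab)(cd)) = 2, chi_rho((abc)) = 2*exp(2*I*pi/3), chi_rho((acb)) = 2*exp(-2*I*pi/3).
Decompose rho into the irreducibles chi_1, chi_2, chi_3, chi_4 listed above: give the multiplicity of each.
Multiplicities: chi_1: 0, chi_2: 2, chi_3: 0, chi_4: 0.

Argument: Use <chi_rho, chi> = (1/|G|) sum_C |C| * chi_rho(C) * conj(chi(C)) with |G| = 12 for each irreducible chi in the table:
  <chi_rho, chi_1> = (1/12)[1*(2)*conj(1) + 3*(2)*conj(1) + 4*(2*exp(2*I*pi/3))*conj(1) + 4*(2*exp(-2*I*pi/3))*conj(1)]
      = (1/12)[(2) + (6) + (8*exp(2*I*pi/3)) + (8*exp(-2*I*pi/3))] = 0/12 = 0
  <chi_rho, chi_2> = (1/12)[1*(2)*conj(1) + 3*(2)*conj(1) + 4*(2*exp(2*I*pi/3))*conj(exp(2*I*pi/3)) + 4*(2*exp(-2*I*pi/3))*conj(exp(-2*I*pi/3))]
      = (1/12)[(2) + (6) + (8) + (8)] = 24/12 = 2
  <chi_rho, chi_3> = (1/12)[1*(2)*conj(1) + 3*(2)*conj(1) + 4*(2*exp(2*I*pi/3))*conj(exp(-2*I*pi/3)) + 4*(2*exp(-2*I*pi/3))*conj(exp(2*I*pi/3))]
      = (1/12)[(2) + (6) + (8*exp(-2*I*pi/3)) + (8*exp(2*I*pi/3))] = 0/12 = 0
  <chi_rho, chi_4> = (1/12)[1*(2)*conj(3) + 3*(2)*conj(-1) + 4*(2*exp(2*I*pi/3))*conj(0) + 4*(2*exp(-2*I*pi/3))*conj(0)]
      = (1/12)[(6) + (-6) + (0) + (0)] = 0/12 = 0
(Exp terms are combined using exp(i*s)*conj(exp(i*t)) = exp(i*(s-t)), and sums of them are collapsed using the identity that for every m > 1 the m distinct m-th roots of unity sum to 0, e.g. 1 + exp(2*I*pi/3) + exp(-2*I*pi/3) = 0.)
Dimension check: dim(rho) = sum (mult * dim) = 0*1 + 2*1 + 0*1 + 0*3 = 2 = chi_rho(e) = 2.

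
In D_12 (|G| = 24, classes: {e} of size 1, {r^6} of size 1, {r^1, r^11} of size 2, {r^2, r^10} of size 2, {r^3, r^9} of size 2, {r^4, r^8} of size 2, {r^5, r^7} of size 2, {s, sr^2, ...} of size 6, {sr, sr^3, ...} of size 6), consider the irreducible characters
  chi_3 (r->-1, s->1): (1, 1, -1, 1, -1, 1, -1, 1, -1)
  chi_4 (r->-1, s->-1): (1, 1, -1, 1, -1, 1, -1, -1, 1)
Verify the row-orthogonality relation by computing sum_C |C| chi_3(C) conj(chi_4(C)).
Sum = 0; so <chi_3, chi_4> = 0 (distinct irreducibles are orthogonal).

Why: Compute term by term over conjugacy classes (|C| * chi_3(C) * conj(chi_4(C))):
  1*(1)*conj(1) + 1*(1)*conj(1) + 2*(-1)*conj(-1) + 2*(1)*conj(1) + 2*(-1)*conj(-1) + 2*(1)*conj(1) + 2*(-1)*conj(-1) + 6*(1)*conj(-1) + 6*(-1)*conj(1)
  = (1) + (1) + (2) + (2) + (2) + (2) + (2) + (-6) + (-6)
  = 0.
Dividing by |G| = 24 gives 0/24 = 0, matching the row-orthogonality relation <chi_3, chi_4> = [chi_3 = chi_4].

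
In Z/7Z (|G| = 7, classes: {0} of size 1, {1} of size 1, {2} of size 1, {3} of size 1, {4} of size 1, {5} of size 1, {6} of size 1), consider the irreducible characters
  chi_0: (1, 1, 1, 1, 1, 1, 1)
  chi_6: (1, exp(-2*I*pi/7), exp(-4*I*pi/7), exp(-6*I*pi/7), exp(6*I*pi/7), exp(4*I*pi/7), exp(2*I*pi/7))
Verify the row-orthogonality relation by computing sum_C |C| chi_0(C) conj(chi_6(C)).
Sum = 0; so <chi_0, chi_6> = 0 (distinct irreducibles are orthogonal).

Why: Compute term by term over conjugacy classes (|C| * chi_0(C) * conj(chi_6(C))):
  1*(1)*conj(1) + 1*(1)*conj(exp(-2*I*pi/7)) + 1*(1)*conj(exp(-4*I*pi/7)) + 1*(1)*conj(exp(-6*I*pi/7)) + 1*(1)*conj(exp(6*I*pi/7)) + 1*(1)*conj(exp(4*I*pi/7)) + 1*(1)*conj(exp(2*I*pi/7))
  = (1) + (exp(2*I*pi/7)) + (exp(4*I*pi/7)) + (exp(6*I*pi/7)) + (exp(-6*I*pi/7)) + (exp(-4*I*pi/7)) + (exp(-2*I*pi/7))
  = 0.
(Exp terms are combined using exp(i*s)*conj(exp(i*t)) = exp(i*(s-t)), and sums of them are collapsed using the identity that for every m > 1 the m distinct m-th roots of unity sum to 0, e.g. 1 + exp(2*I*pi/3) + exp(-2*I*pi/3) = 0.)
Dividing by |G| = 7 gives 0/7 = 0, matching the row-orthogonality relation <chi_0, chi_6> = [chi_0 = chi_6].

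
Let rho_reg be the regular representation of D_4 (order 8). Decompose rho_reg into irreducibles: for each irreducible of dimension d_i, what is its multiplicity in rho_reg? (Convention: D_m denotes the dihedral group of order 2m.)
Each irreducible V_i of dimension d_i appears with multiplicity d_i, i.e. rho_reg = (direct sum over all irreducibles V_i) d_i V_i. The irreducible dimensions for D_4 are 1, 1, 1, 1, 2: 4 irreducibles of dimension 1, each with multiplicity 1; 1 irreducible of dimension 2, with multiplicity 2. Total dimension 4*1*1 + 1*2*2 = 8 = |G|.

Reasoning: General theorem: in the regular representation of a finite group G, each irreducible appears with multiplicity equal to its dimension. Check: dim(rho_reg) = sum d_i^2 = 1 + 1 + 1 + 1 + 4 = 8 = |G|.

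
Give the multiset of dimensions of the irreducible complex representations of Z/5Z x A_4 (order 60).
Dimensions: 1, 1, 1, 1, 1, 1, 1, 1, 1, 1, 1, 1, 1, 1, 1, 3, 3, 3, 3, 3

Working: There are 20 irreducibles (= number of conjugacy classes). Their dimensions d_i satisfy sum d_i^2 = |G| = 60: 1 + 1 + 1 + 1 + 1 + 1 + 1 + 1 + 1 + 1 + 1 + 1 + 1 + 1 + 1 + 9 + 9 + 9 + 9 + 9 = 60. (For the product with Z/5Z: each of the 5 1-dim characters of Z/5Z tensors with each irrep of A_4, giving 5 copies of each A_4-dimension.)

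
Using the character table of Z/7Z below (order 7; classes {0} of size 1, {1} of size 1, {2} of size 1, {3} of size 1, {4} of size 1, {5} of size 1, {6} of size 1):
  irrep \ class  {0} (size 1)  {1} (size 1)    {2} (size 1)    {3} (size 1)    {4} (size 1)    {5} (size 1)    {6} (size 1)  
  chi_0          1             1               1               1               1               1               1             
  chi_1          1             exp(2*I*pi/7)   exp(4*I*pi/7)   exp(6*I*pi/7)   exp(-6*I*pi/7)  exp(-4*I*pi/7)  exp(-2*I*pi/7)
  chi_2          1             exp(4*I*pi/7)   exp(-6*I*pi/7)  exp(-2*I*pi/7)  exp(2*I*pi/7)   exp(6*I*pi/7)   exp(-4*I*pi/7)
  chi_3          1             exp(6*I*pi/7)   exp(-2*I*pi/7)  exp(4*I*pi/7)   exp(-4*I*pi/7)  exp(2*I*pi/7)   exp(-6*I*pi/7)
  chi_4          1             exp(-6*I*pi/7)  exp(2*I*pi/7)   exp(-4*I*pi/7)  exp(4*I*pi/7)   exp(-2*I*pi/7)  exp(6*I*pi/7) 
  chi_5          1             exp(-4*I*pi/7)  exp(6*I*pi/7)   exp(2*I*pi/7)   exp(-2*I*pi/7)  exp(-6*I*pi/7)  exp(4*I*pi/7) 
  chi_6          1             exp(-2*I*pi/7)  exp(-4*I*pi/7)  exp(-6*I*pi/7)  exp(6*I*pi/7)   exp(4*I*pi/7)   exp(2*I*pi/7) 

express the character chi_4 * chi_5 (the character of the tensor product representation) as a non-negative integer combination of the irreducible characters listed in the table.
chi_4 tensor chi_5 = chi_2 (all other irreducibles have multiplicity 0).

Explanation: The character of a tensor product is the pointwise product (chi_4 * chi_5)(C) = chi_4(C) * chi_5(C):
  {0}: (1)*(1), {1}: (exp(-6*I*pi/7))*(exp(-4*I*pi/7)), {2}: (exp(2*I*pi/7))*(exp(6*I*pi/7)), {3}: (exp(-4*I*pi/7))*(exp(2*I*pi/7)), {4}: (exp(4*I*pi/7))*(exp(-2*I*pi/7)), {5}: (exp(-2*I*pi/7))*(exp(-6*I*pi/7)), {6}: (exp(6*I*pi/7))*(exp(4*I*pi/7))
so (chi_4 * chi_5) takes values
  {0} -> 1, {1} -> exp(4*I*pi/7), {2} -> exp(-6*I*pi/7), {3} -> exp(-2*I*pi/7), {4} -> exp(2*I*pi/7), {5} -> exp(6*I*pi/7), {6} -> exp(-4*I*pi/7).
Now take the inner product of this character with each irreducible chi from the table, <chi_4*chi_5, chi> = (1/7) sum_C |C| (chi_4*chi_5)(C) conj(chi(C)):
  <chi_4*chi_5, chi_0> = (1/7)[1*(1)*conj(1) + 1*(exp(4*I*pi/7))*conj(1) + 1*(exp(-6*I*pi/7))*conj(1) + 1*(exp(-2*I*pi/7))*conj(1) + 1*(exp(2*I*pi/7))*conj(1) + 1*(exp(6*I*pi/7))*conj(1) + 1*(exp(-4*I*pi/7))*conj(1)]
      = (1/7)[(1) + (exp(4*I*pi/7)) + (exp(-6*I*pi/7)) + (exp(-2*I*pi/7)) + (exp(2*I*pi/7)) + (exp(6*I*pi/7)) + (exp(-4*I*pi/7))] = 0/7 = 0
  <chi_4*chi_5, chi_1> = (1/7)[1*(1)*conj(1) + 1*(exp(4*I*pi/7))*conj(exp(2*I*pi/7)) + 1*(exp(-6*I*pi/7))*conj(exp(4*I*pi/7)) + 1*(exp(-2*I*pi/7))*conj(exp(6*I*pi/7)) + 1*(exp(2*I*pi/7))*conj(exp(-6*I*pi/7)) + 1*(exp(6*I*pi/7))*conj(exp(-4*I*pi/7)) + 1*(exp(-4*I*pi/7))*conj(exp(-2*I*pi/7))]
      = (1/7)[(1) + (exp(2*I*pi/7)) + (exp(4*I*pi/7)) + (exp(6*I*pi/7)) + (exp(-6*I*pi/7)) + (exp(-4*I*pi/7)) + (exp(-2*I*pi/7))] = 0/7 = 0
  <chi_4*chi_5, chi_2> = (1/7)[1*(1)*conj(1) + 1*(exp(4*I*pi/7))*conj(exp(4*I*pi/7)) + 1*(exp(-6*I*pi/7))*conj(exp(-6*I*pi/7)) + 1*(exp(-2*I*pi/7))*conj(exp(-2*I*pi/7)) + 1*(exp(2*I*pi/7))*conj(exp(2*I*pi/7)) + 1*(exp(6*I*pi/7))*conj(exp(6*I*pi/7)) + 1*(exp(-4*I*pi/7))*conj(exp(-4*I*pi/7))]
      = (1/7)[(1) + (1) + (1) + (1) + (1) + (1) + (1)] = 7/7 = 1
  <chi_4*chi_5, chi_3> = (1/7)[1*(1)*conj(1) + 1*(exp(4*I*pi/7))*conj(exp(6*I*pi/7)) + 1*(exp(-6*I*pi/7))*conj(exp(-2*I*pi/7)) + 1*(exp(-2*I*pi/7))*conj(exp(4*I*pi/7)) + 1*(exp(2*I*pi/7))*conj(exp(-4*I*pi/7)) + 1*(exp(6*I*pi/7))*conj(exp(2*I*pi/7)) + 1*(exp(-4*I*pi/7))*conj(exp(-6*I*pi/7))]
      = (1/7)[(1) + (exp(-2*I*pi/7)) + (exp(-4*I*pi/7)) + (exp(-6*I*pi/7)) + (exp(6*I*pi/7)) + (exp(4*I*pi/7)) + (exp(2*I*pi/7))] = 0/7 = 0
  <chi_4*chi_5, chi_4> = (1/7)[1*(1)*conj(1) + 1*(exp(4*I*pi/7))*conj(exp(-6*I*pi/7)) + 1*(exp(-6*I*pi/7))*conj(exp(2*I*pi/7)) + 1*(exp(-2*I*pi/7))*conj(exp(-4*I*pi/7)) + 1*(exp(2*I*pi/7))*conj(exp(4*I*pi/7)) + 1*(exp(6*I*pi/7))*conj(exp(-2*I*pi/7)) + 1*(exp(-4*I*pi/7))*conj(exp(6*I*pi/7))]
      = (1/7)[(1) + (exp(-4*I*pi/7)) + (exp(6*I*pi/7)) + (exp(2*I*pi/7)) + (exp(-2*I*pi/7)) + (exp(-6*I*pi/7)) + (exp(4*I*pi/7))] = 0/7 = 0
  <chi_4*chi_5, chi_5> = (1/7)[1*(1)*conj(1) + 1*(exp(4*I*pi/7))*conj(exp(-4*I*pi/7)) + 1*(exp(-6*I*pi/7))*conj(exp(6*I*pi/7)) + 1*(exp(-2*I*pi/7))*conj(exp(2*I*pi/7)) + 1*(exp(2*I*pi/7))*conj(exp(-2*I*pi/7)) + 1*(exp(6*I*pi/7))*conj(exp(-6*I*pi/7)) + 1*(exp(-4*I*pi/7))*conj(exp(4*I*pi/7))]
      = (1/7)[(1) + (exp(-6*I*pi/7)) + (exp(2*I*pi/7)) + (exp(-4*I*pi/7)) + (exp(4*I*pi/7)) + (exp(-2*I*pi/7)) + (exp(6*I*pi/7))] = 0/7 = 0
  <chi_4*chi_5, chi_6> = (1/7)[1*(1)*conj(1) + 1*(exp(4*I*pi/7))*conj(exp(-2*I*pi/7)) + 1*(exp(-6*I*pi/7))*conj(exp(-4*I*pi/7)) + 1*(exp(-2*I*pi/7))*conj(exp(-6*I*pi/7)) + 1*(exp(2*I*pi/7))*conj(exp(6*I*pi/7)) + 1*(exp(6*I*pi/7))*conj(exp(4*I*pi/7)) + 1*(exp(-4*I*pi/7))*conj(exp(2*I*pi/7))]
      = (1/7)[(1) + (exp(6*I*pi/7)) + (exp(-2*I*pi/7)) + (exp(4*I*pi/7)) + (exp(-4*I*pi/7)) + (exp(2*I*pi/7)) + (exp(-6*I*pi/7))] = 0/7 = 0
(Exp terms are combined using exp(i*s)*conj(exp(i*t)) = exp(i*(s-t)), and sums of them are collapsed using the identity that for every m > 1 the m distinct m-th roots of unity sum to 0, e.g. 1 + exp(2*I*pi/3) + exp(-2*I*pi/3) = 0.)
Hence the multiplicities are chi_2: 1. Dimension check: dim(chi_4)*dim(chi_5) = 1*1 = 1 and sum (mult * dim) = 1*1 = 1.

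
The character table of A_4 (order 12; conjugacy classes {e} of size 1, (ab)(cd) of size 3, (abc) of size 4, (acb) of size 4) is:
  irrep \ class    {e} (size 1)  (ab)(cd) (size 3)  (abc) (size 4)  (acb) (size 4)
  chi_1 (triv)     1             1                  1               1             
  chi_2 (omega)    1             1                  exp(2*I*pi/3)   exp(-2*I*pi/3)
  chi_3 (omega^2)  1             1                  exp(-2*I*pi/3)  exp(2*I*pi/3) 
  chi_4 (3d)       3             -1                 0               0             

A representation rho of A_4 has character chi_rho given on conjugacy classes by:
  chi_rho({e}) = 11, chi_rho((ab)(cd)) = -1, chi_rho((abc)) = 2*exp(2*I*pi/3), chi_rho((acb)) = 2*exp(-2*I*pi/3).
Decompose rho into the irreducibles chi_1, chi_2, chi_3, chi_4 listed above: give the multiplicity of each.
Multiplicities: chi_1: 0, chi_2: 2, chi_3: 0, chi_4: 3.

Why: Use <chi_rho, chi> = (1/|G|) sum_C |C| * chi_rho(C) * conj(chi(C)) with |G| = 12 for each irreducible chi in the table:
  <chi_rho, chi_1> = (1/12)[1*(11)*conj(1) + 3*(-1)*conj(1) + 4*(2*exp(2*I*pi/3))*conj(1) + 4*(2*exp(-2*I*pi/3))*conj(1)]
      = (1/12)[(11) + (-3) + (8*exp(2*I*pi/3)) + (8*exp(-2*I*pi/3))] = 0/12 = 0
  <chi_rho, chi_2> = (1/12)[1*(11)*conj(1) + 3*(-1)*conj(1) + 4*(2*exp(2*I*pi/3))*conj(exp(2*I*pi/3)) + 4*(2*exp(-2*I*pi/3))*conj(exp(-2*I*pi/3))]
      = (1/12)[(11) + (-3) + (8) + (8)] = 24/12 = 2
  <chi_rho, chi_3> = (1/12)[1*(11)*conj(1) + 3*(-1)*conj(1) + 4*(2*exp(2*I*pi/3))*conj(exp(-2*I*pi/3)) + 4*(2*exp(-2*I*pi/3))*conj(exp(2*I*pi/3))]
      = (1/12)[(11) + (-3) + (8*exp(-2*I*pi/3)) + (8*exp(2*I*pi/3))] = 0/12 = 0
  <chi_rho, chi_4> = (1/12)[1*(11)*conj(3) + 3*(-1)*conj(-1) + 4*(2*exp(2*I*pi/3))*conj(0) + 4*(2*exp(-2*I*pi/3))*conj(0)]
      = (1/12)[(33) + (3) + (0) + (0)] = 36/12 = 3
(Exp terms are combined using exp(i*s)*conj(exp(i*t)) = exp(i*(s-t)), and sums of them are collapsed using the identity that for every m > 1 the m distinct m-th roots of unity sum to 0, e.g. 1 + exp(2*I*pi/3) + exp(-2*I*pi/3) = 0.)
Dimension check: dim(rho) = sum (mult * dim) = 0*1 + 2*1 + 0*1 + 3*3 = 11 = chi_rho(e) = 11.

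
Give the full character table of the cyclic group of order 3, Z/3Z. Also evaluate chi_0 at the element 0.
Character table of Z/3Z (irreps indexed chi_0,...,chi_2 with chi_k(m) = zeta_3^(k*m), zeta_3 = exp(2*pi*i/3)):
  irrep \ class  {0} (size 1)  {1} (size 1)    {2} (size 1)  
  chi_0          1             1               1             
  chi_1          1             exp(2*I*pi/3)   exp(-2*I*pi/3)
  chi_2          1             exp(-2*I*pi/3)  exp(2*I*pi/3) 

Spot check: chi_0(0) = zeta_3^(0*0) = zeta_3^0 = 1.

Solution. Z/3Z is abelian, so all 3 irreducible complex representations are 1-dimensional. They are given by chi_k(m) = zeta_3^(k*m) for k = 0,...,2. Row orthogonality: sum_m chi_k(m) conj(chi_l(m)) = 3 * [k = l].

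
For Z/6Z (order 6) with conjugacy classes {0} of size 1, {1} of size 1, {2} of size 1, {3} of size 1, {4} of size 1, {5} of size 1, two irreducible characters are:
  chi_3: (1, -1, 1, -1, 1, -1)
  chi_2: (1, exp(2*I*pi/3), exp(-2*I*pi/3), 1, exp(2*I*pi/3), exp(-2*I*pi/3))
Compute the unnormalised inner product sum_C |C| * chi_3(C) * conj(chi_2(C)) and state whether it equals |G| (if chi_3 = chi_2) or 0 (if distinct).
Sum = 0; so <chi_3, chi_2> = 0 (distinct irreducibles are orthogonal).

Justification: Compute term by term over conjugacy classes (|C| * chi_3(C) * conj(chi_2(C))):
  1*(1)*conj(1) + 1*(-1)*conj(exp(2*I*pi/3)) + 1*(1)*conj(exp(-2*I*pi/3)) + 1*(-1)*conj(1) + 1*(1)*conj(exp(2*I*pi/3)) + 1*(-1)*conj(exp(-2*I*pi/3))
  = (1) + (-exp(-2*I*pi/3)) + (exp(2*I*pi/3)) + (-1) + (exp(-2*I*pi/3)) + (-exp(2*I*pi/3))
  = 0.
(Exp terms are combined using exp(i*s)*conj(exp(i*t)) = exp(i*(s-t)), and sums of them are collapsed using the identity that for every m > 1 the m distinct m-th roots of unity sum to 0, e.g. 1 + exp(2*I*pi/3) + exp(-2*I*pi/3) = 0.)
Dividing by |G| = 6 gives 0/6 = 0, matching the row-orthogonality relation <chi_3, chi_2> = [chi_3 = chi_2].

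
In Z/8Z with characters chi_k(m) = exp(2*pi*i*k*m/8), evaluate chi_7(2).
chi_7(2) = zeta_8^14 = -I

Explanation: chi_7(2) = zeta_8^(7*2) = zeta_8^14. Since zeta_8^8 = 1, this equals zeta_8^6 = exp(2*pi*i*6/8) = -I.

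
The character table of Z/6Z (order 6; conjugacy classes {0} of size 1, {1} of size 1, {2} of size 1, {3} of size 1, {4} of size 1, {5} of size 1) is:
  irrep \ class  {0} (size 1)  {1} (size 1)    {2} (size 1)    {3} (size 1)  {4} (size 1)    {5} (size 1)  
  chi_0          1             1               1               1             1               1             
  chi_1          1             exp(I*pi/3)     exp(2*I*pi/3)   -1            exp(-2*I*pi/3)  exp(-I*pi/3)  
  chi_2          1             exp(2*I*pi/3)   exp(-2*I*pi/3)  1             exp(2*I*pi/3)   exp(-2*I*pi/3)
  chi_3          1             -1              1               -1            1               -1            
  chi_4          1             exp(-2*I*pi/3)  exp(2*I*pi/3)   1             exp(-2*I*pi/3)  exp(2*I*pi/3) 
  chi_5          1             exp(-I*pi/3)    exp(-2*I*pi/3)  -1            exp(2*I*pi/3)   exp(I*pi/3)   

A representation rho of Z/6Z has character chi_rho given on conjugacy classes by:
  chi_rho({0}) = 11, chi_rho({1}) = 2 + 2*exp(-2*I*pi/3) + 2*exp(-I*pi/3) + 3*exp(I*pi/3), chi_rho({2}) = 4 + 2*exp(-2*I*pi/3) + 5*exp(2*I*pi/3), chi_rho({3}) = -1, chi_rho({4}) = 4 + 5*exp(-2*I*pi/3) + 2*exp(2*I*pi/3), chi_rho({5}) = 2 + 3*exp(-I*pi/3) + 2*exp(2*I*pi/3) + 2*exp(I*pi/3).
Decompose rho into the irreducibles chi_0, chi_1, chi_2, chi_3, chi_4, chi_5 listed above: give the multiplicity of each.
Multiplicities: chi_0: 3, chi_1: 3, chi_2: 0, chi_3: 1, chi_4: 2, chi_5: 2.

Reasoning: Use <chi_rho, chi> = (1/|G|) sum_C |C| * chi_rho(C) * conj(chi(C)) with |G| = 6 for each irreducible chi in the table:
  <chi_rho, chi_0> = (1/6)[1*(11)*conj(1) + 1*(2 + 2*exp(-2*I*pi/3) + 2*exp(-I*pi/3) + 3*exp(I*pi/3))*conj(1) + 1*(4 + 2*exp(-2*I*pi/3) + 5*exp(2*I*pi/3))*conj(1) + 1*(-1)*conj(1) + 1*(4 + 5*exp(-2*I*pi/3) + 2*exp(2*I*pi/3))*conj(1) + 1*(2 + 3*exp(-I*pi/3) + 2*exp(2*I*pi/3) + 2*exp(I*pi/3))*conj(1)]
      = (1/6)[(11) + (2 + 2*exp(-2*I*pi/3) + 2*exp(-I*pi/3) + 3*exp(I*pi/3)) + (4 + 2*exp(-2*I*pi/3) + 5*exp(2*I*pi/3)) + (-1) + (4 + 5*exp(-2*I*pi/3) + 2*exp(2*I*pi/3)) + (2 + 3*exp(-I*pi/3) + 2*exp(2*I*pi/3) + 2*exp(I*pi/3))] = 18/6 = 3
  <chi_rho, chi_1> = (1/6)[1*(11)*conj(1) + 1*(2 + 2*exp(-2*I*pi/3) + 2*exp(-I*pi/3) + 3*exp(I*pi/3))*conj(exp(I*pi/3)) + 1*(4 + 2*exp(-2*I*pi/3) + 5*exp(2*I*pi/3))*conj(exp(2*I*pi/3)) + 1*(-1)*conj(-1) + 1*(4 + 5*exp(-2*I*pi/3) + 2*exp(2*I*pi/3))*conj(exp(-2*I*pi/3)) + 1*(2 + 3*exp(-I*pi/3) + 2*exp(2*I*pi/3) + 2*exp(I*pi/3))*conj(exp(-I*pi/3))]
      = (1/6)[(11) + (1 + 2*exp(-2*I*pi/3) + 2*exp(-I*pi/3)) + (5 + 4*exp(-2*I*pi/3) + 2*exp(2*I*pi/3)) + (1) + (5 + 2*exp(-2*I*pi/3) + 4*exp(2*I*pi/3)) + (1 + 2*exp(2*I*pi/3) + 2*exp(I*pi/3))] = 18/6 = 3
  <chi_rho, chi_2> = (1/6)[1*(11)*conj(1) + 1*(2 + 2*exp(-2*I*pi/3) + 2*exp(-I*pi/3) + 3*exp(I*pi/3))*conj(exp(2*I*pi/3)) + 1*(4 + 2*exp(-2*I*pi/3) + 5*exp(2*I*pi/3))*conj(exp(-2*I*pi/3)) + 1*(-1)*conj(1) + 1*(4 + 5*exp(-2*I*pi/3) + 2*exp(2*I*pi/3))*conj(exp(2*I*pi/3)) + 1*(2 + 3*exp(-I*pi/3) + 2*exp(2*I*pi/3) + 2*exp(I*pi/3))*conj(exp(-2*I*pi/3))]
      = (1/6)[(11) + (-2 + 3*exp(-I*pi/3) + 2*exp(-2*I*pi/3) + 2*exp(2*I*pi/3)) + (2 + 5*exp(-2*I*pi/3) + 4*exp(2*I*pi/3)) + (-1) + (2 + 4*exp(-2*I*pi/3) + 5*exp(2*I*pi/3)) + (-2 + 2*exp(-2*I*pi/3) + 2*exp(2*I*pi/3) + 3*exp(I*pi/3))] = 0/6 = 0
  <chi_rho, chi_3> = (1/6)[1*(11)*conj(1) + 1*(2 + 2*exp(-2*I*pi/3) + 2*exp(-I*pi/3) + 3*exp(I*pi/3))*conj(-1) + 1*(4 + 2*exp(-2*I*pi/3) + 5*exp(2*I*pi/3))*conj(1) + 1*(-1)*conj(-1) + 1*(4 + 5*exp(-2*I*pi/3) + 2*exp(2*I*pi/3))*conj(1) + 1*(2 + 3*exp(-I*pi/3) + 2*exp(2*I*pi/3) + 2*exp(I*pi/3))*conj(-1)]
      = (1/6)[(11) + (-2 - 3*exp(I*pi/3) - 2*exp(-I*pi/3) - 2*exp(-2*I*pi/3)) + (4 + 2*exp(-2*I*pi/3) + 5*exp(2*I*pi/3)) + (1) + (4 + 5*exp(-2*I*pi/3) + 2*exp(2*I*pi/3)) + (-2 - 2*exp(I*pi/3) - 2*exp(2*I*pi/3) - 3*exp(-I*pi/3))] = 6/6 = 1
  <chi_rho, chi_4> = (1/6)[1*(11)*conj(1) + 1*(2 + 2*exp(-2*I*pi/3) + 2*exp(-I*pi/3) + 3*exp(I*pi/3))*conj(exp(-2*I*pi/3)) + 1*(4 + 2*exp(-2*I*pi/3) + 5*exp(2*I*pi/3))*conj(exp(2*I*pi/3)) + 1*(-1)*conj(1) + 1*(4 + 5*exp(-2*I*pi/3) + 2*exp(2*I*pi/3))*conj(exp(-2*I*pi/3)) + 1*(2 + 3*exp(-I*pi/3) + 2*exp(2*I*pi/3) + 2*exp(I*pi/3))*conj(exp(2*I*pi/3))]
      = (1/6)[(11) + (-1 + 2*exp(2*I*pi/3) + 2*exp(I*pi/3)) + (5 + 4*exp(-2*I*pi/3) + 2*exp(2*I*pi/3)) + (-1) + (5 + 2*exp(-2*I*pi/3) + 4*exp(2*I*pi/3)) + (-1 + 2*exp(-2*I*pi/3) + 2*exp(-I*pi/3))] = 12/6 = 2
  <chi_rho, chi_5> = (1/6)[1*(11)*conj(1) + 1*(2 + 2*exp(-2*I*pi/3) + 2*exp(-I*pi/3) + 3*exp(I*pi/3))*conj(exp(-I*pi/3)) + 1*(4 + 2*exp(-2*I*pi/3) + 5*exp(2*I*pi/3))*conj(exp(-2*I*pi/3)) + 1*(-1)*conj(-1) + 1*(4 + 5*exp(-2*I*pi/3) + 2*exp(2*I*pi/3))*conj(exp(2*I*pi/3)) + 1*(2 + 3*exp(-I*pi/3) + 2*exp(2*I*pi/3) + 2*exp(I*pi/3))*conj(exp(I*pi/3))]
      = (1/6)[(11) + (2 + 2*exp(-I*pi/3) + 2*exp(I*pi/3) + 3*exp(2*I*pi/3)) + (2 + 5*exp(-2*I*pi/3) + 4*exp(2*I*pi/3)) + (1) + (2 + 4*exp(-2*I*pi/3) + 5*exp(2*I*pi/3)) + (2 + 3*exp(-2*I*pi/3) + 2*exp(-I*pi/3) + 2*exp(I*pi/3))] = 12/6 = 2
(Exp terms are combined using exp(i*s)*conj(exp(i*t)) = exp(i*(s-t)), and sums of them are collapsed using the identity that for every m > 1 the m distinct m-th roots of unity sum to 0, e.g. 1 + exp(2*I*pi/3) + exp(-2*I*pi/3) = 0.)
Dimension check: dim(rho) = sum (mult * dim) = 3*1 + 3*1 + 0*1 + 1*1 + 2*1 + 2*1 = 11 = chi_rho(e) = 11.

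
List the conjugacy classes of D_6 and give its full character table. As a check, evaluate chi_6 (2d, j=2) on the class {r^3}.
Conjugacy classes: {e} of size 1, {r^3} of size 1, {r^1, r^5} of size 2, {r^2, r^4} of size 2, {s, sr^2, ...} of size 3, {sr, sr^3, ...} of size 3.
Character table:
  irrep \ class              {e} (size 1)  {r^3} (size 1)  {r^1, r^5} (size 2)  {r^2, r^4} (size 2)  {s, sr^2, ...} (size 3)  {sr, sr^3, ...} (size 3)
  chi_1 (triv)               1             1               1                    1                    1                        1                       
  chi_2 (sign: r->1, s->-1)  1             1               1                    1                    -1                       -1                      
  chi_3 (r->-1, s->1)        1             -1              -1                   1                    1                        -1                      
  chi_4 (r->-1, s->-1)       1             -1              -1                   1                    -1                       1                       
  chi_5 (2d, j=1)            2             -2              1                    -1                   0                        0                       
  chi_6 (2d, j=2)            2             2               -1                   -1                   0                        0                       

Spot check: chi_6 (2d, j=2) on {r^3} = 2.

Argument: D_6 has order 2*6 = 12 with 6 conjugacy classes, hence 6 irreducibles. Sum of squared dims 1 + 1 + 1 + 1 + 4 + 4 = 12 = |G|. Linear characters come from the abelianisation; the 2-dimensional irreps have character r^k -> 2*cos(2*pi*j*k/6), reflections -> 0.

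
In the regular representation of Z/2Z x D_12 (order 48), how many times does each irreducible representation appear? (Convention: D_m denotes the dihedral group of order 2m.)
Each irreducible V_i of dimension d_i appears with multiplicity d_i, i.e. rho_reg = (direct sum over all irreducibles V_i) d_i V_i. The irreducible dimensions for Z/2Z x D_12 are 1, 1, 1, 1, 1, 1, 1, 1, 2, 2, 2, 2, 2, 2, 2, 2, 2, 2: 8 irreducibles of dimension 1, each with multiplicity 1; 10 irreducibles of dimension 2, each with multiplicity 2. Total dimension 8*1*1 + 10*2*2 = 48 = |G|.

Derivation: General theorem: in the regular representation of a finite group G, each irreducible appears with multiplicity equal to its dimension. Check: dim(rho_reg) = sum d_i^2 = 1 + 1 + 1 + 1 + 1 + 1 + 1 + 1 + 4 + 4 + 4 + 4 + 4 + 4 + 4 + 4 + 4 + 4 = 48 = |G|.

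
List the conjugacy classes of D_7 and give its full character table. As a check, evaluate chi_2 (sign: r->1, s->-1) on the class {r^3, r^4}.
Conjugacy classes: {e} of size 1, {r^1, r^6} of size 2, {r^2, r^5} of size 2, {r^3, r^4} of size 2, {s, sr, ..., sr^6} of size 7.
Character table:
  irrep \ class              {e} (size 1)  {r^1, r^6} (size 2)  {r^2, r^5} (size 2)  {r^3, r^4} (size 2)  {s, sr, ..., sr^6} (size 7)
  chi_1 (triv)               1             1                    1                    1                    1                          
  chi_2 (sign: r->1, s->-1)  1             1                    1                    1                    -1                         
  chi_3 (2d, j=1)            2             2*cos(2*pi/7)        -2*cos(3*pi/7)       -2*cos(pi/7)         0                          
  chi_4 (2d, j=2)            2             -2*cos(3*pi/7)       -2*cos(pi/7)         2*cos(2*pi/7)        0                          
  chi_5 (2d, j=3)            2             -2*cos(pi/7)         2*cos(2*pi/7)        -2*cos(3*pi/7)       0                          

Spot check: chi_2 (sign: r->1, s->-1) on {r^3, r^4} = 1.

Proof sketch: D_7 has order 2*7 = 14 with 5 conjugacy classes, hence 5 irreducibles. Sum of squared dims 1 + 1 + 4 + 4 + 4 = 14 = |G|. Linear characters come from the abelianisation; the 2-dimensional irreps have character r^k -> 2*cos(2*pi*j*k/7), reflections -> 0.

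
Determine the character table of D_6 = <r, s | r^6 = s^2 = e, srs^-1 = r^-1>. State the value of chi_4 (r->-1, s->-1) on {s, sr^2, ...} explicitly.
Conjugacy classes: {e} of size 1, {r^3} of size 1, {r^1, r^5} of size 2, {r^2, r^4} of size 2, {s, sr^2, ...} of size 3, {sr, sr^3, ...} of size 3.
Character table:
  irrep \ class              {e} (size 1)  {r^3} (size 1)  {r^1, r^5} (size 2)  {r^2, r^4} (size 2)  {s, sr^2, ...} (size 3)  {sr, sr^3, ...} (size 3)
  chi_1 (triv)               1             1               1                    1                    1                        1                       
  chi_2 (sign: r->1, s->-1)  1             1               1                    1                    -1                       -1                      
  chi_3 (r->-1, s->1)        1             -1              -1                   1                    1                        -1                      
  chi_4 (r->-1, s->-1)       1             -1              -1                   1                    -1                       1                       
  chi_5 (2d, j=1)            2             -2              1                    -1                   0                        0                       
  chi_6 (2d, j=2)            2             2               -1                   -1                   0                        0                       

Spot check: chi_4 (r->-1, s->-1) on {s, sr^2, ...} = -1.

Reasoning: D_6 has order 2*6 = 12 with 6 conjugacy classes, hence 6 irreducibles. Sum of squared dims 1 + 1 + 1 + 1 + 4 + 4 = 12 = |G|. Linear characters come from the abelianisation; the 2-dimensional irreps have character r^k -> 2*cos(2*pi*j*k/6), reflections -> 0.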